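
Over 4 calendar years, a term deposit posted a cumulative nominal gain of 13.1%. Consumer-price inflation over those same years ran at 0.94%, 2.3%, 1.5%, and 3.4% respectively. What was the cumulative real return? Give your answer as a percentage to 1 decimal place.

4.4%

Cumulative inflation factor: 1.0094 × 1.023 × 1.015 × 1.034 ≈ 1.08374.
Nominal growth factor: 1.13100. Real growth factor = 1.13100 / 1.08374 ≈ 1.04361.
Total real return ≈ 4.3607%.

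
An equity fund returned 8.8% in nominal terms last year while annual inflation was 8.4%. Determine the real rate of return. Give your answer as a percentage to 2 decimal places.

0.37%

Real return via the Fisher equation: (1 + 8.8%)/(1 + 8.4%) − 1 = 1.088/1.084 − 1 ≈ 0.00369.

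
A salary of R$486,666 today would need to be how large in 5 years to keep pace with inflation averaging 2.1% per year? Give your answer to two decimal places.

Cumulative price-level factor: (1+2.1%)^5 ≈ 1.1095035865.
Multiplying R$486,666 by the price-level factor gives the future nominal sum.

R$539,957.67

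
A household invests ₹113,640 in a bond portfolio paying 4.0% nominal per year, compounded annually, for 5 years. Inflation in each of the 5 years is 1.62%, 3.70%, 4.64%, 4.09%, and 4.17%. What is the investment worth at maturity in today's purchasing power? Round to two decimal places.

Nominal value at maturity: ₹113,640 × (1 + 4.0%)^5 ≈ ₹138,260.44.
Price-level factor over 5 years: 1.0162 × 1.0370 × 1.0464 × 1.0409 × 1.0417 ≈ 1.1956590369.
The maturity value deflated by that factor is the answer in today's purchasing power.

₹115,635.34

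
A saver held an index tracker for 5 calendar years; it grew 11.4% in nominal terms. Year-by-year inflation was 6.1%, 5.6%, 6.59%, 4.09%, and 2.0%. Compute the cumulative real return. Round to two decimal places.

Cumulative inflation factor: 1.061 × 1.056 × 1.0659 × 1.0409 × 1.020 ≈ 1.26796.
Nominal growth factor: 1.11400. Real growth factor = 1.11400 / 1.26796 ≈ 0.87858.
Total real return ≈ -12.1422%.

-12.14%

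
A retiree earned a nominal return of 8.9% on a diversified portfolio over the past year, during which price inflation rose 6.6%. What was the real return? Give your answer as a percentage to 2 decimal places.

2.16%

Real return via the Fisher equation: (1 + 8.9%)/(1 + 6.6%) − 1 = 1.089/1.066 − 1 ≈ 0.02158.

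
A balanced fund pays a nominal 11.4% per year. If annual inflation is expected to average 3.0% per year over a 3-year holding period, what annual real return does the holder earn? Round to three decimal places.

With constant rates the annual real return is the same each year: (1+11.4%)/(1+3.0%) − 1 = 0.08155.

8.155%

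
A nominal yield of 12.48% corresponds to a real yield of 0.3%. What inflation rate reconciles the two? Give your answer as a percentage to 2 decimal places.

12.14%

From (1+r_nom) = (1+r_real)(1+π), we get 1+π = (1 + 12.48%)/(1 + 0.3%) = 1.1248/1.003 ≈ 1.12144.
So π ≈ 12.1436%.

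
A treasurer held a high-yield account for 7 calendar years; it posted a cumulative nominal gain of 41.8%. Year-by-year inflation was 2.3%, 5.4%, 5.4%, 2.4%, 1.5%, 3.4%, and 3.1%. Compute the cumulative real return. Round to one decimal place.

12.6%

Cumulative inflation factor: 1.023 × 1.054 × 1.054 × 1.024 × 1.015 × 1.034 × 1.031 ≈ 1.25922.
Nominal growth factor: 1.41800. Real growth factor = 1.41800 / 1.25922 ≈ 1.12609.
Total real return ≈ 12.6093%.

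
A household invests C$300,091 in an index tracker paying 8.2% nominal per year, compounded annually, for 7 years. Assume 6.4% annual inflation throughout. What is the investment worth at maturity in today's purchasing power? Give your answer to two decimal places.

Nominal value at maturity: C$300,091 × (1 + 8.2%)^7 ≈ C$521,007.29.
Price-level factor over 7 years: (1 + 6.4%)^7 ≈ 1.5438012766.
The maturity value deflated by that factor is the answer in today's purchasing power.

C$337,483.39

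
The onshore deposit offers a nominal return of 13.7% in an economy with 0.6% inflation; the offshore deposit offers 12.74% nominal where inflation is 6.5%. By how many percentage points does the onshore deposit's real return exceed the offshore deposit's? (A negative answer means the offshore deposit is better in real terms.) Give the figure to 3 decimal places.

7.163

The onshore deposit real return: 1.137/1.006 − 1 = 13.0219%.
The offshore deposit real return: 1.1274/1.065 − 1 = 5.8592%.
Difference: 13.0219 − 5.8592 = 7.1627 pp.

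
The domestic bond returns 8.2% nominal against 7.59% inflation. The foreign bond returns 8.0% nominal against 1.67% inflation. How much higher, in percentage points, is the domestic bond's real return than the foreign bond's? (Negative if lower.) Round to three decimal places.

-5.659

The domestic bond real return: 1.082/1.0759 − 1 = 0.5670%.
The foreign bond real return: 1.080/1.0167 − 1 = 6.2260%.
Difference: 0.5670 − 6.2260 = -5.6590 pp.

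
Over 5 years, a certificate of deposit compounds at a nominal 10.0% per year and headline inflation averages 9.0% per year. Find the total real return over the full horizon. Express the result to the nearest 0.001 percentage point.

The annual real rate is (1+10.0%)/(1+9.0%) − 1 = 0.9174%.
Compounded over 5 years: (1 + 0.009174)^5 − 1 ≈ 0.04672.

4.672%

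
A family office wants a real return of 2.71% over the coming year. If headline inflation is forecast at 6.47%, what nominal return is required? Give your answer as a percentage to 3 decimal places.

By the Fisher equation, 1 + r_nom = (1 + 2.71%)(1 + 6.47%) = 1.0271 × 1.0647 = 1.09355337.
So r_nom = 9.355337%.

9.355%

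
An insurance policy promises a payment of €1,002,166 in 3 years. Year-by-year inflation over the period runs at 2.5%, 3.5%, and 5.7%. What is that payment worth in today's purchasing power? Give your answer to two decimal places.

Price-level factor over 3 years: 1.025 × 1.035 × 1.057 = 1.121344875.
Purchasing power today: €1,002,166 divided by that factor.

€893,717.91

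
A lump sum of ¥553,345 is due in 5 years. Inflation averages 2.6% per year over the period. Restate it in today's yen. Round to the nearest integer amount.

¥486,698

Price-level factor over 5 years: (1 + 2.6%)^5 ≈ 1.1369380568.
Purchasing power today: ¥553,345 divided by that factor.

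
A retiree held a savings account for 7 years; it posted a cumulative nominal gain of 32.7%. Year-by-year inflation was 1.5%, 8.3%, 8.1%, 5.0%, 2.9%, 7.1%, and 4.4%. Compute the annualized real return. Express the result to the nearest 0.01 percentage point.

Cumulative inflation factor: 1.015 × 1.083 × 1.081 × 1.050 × 1.029 × 1.071 × 1.044 ≈ 1.43554.
Nominal growth factor: 1.32700. Real growth factor = 1.32700 / 1.43554 ≈ 0.92439.
Annualized: 0.92439^(1/7) − 1 ≈ -0.01117.

-1.12%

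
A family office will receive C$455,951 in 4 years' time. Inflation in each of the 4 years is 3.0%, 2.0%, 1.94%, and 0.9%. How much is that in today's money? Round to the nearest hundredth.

Price-level factor over 4 years: 1.030 × 1.020 × 1.0194 × 1.009 ≈ 1.0806204748.
Purchasing power today: C$455,951 divided by that factor.

C$421,934.44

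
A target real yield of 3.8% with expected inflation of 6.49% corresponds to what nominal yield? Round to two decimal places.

By the Fisher equation, 1 + r_nom = (1 + 3.8%)(1 + 6.49%) = 1.038 × 1.0649 = 1.1053662.
So r_nom = 10.53662%.

10.54%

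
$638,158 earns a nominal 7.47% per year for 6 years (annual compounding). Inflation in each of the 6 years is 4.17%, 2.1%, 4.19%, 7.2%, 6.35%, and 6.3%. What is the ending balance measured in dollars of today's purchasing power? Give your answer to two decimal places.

Nominal value at maturity: $638,158 × (1 + 7.47%)^6 ≈ $983,222.28.
Price-level factor over 6 years: 1.0417 × 1.021 × 1.0419 × 1.072 × 1.0635 × 1.063 ≈ 1.3429504479.
The maturity value deflated by that factor is the answer in today's purchasing power.

$732,135.93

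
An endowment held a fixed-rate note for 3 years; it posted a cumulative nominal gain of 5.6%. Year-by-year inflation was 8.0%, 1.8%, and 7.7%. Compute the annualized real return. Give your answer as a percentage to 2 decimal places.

-3.74%

Cumulative inflation factor: 1.080 × 1.018 × 1.077 ≈ 1.18410.
Nominal growth factor: 1.05600. Real growth factor = 1.05600 / 1.18410 ≈ 0.89182.
Annualized: 0.89182^(1/3) − 1 ≈ -0.03744.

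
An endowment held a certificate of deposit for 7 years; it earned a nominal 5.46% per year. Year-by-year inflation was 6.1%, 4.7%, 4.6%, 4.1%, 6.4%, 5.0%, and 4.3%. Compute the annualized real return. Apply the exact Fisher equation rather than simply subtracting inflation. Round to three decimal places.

Cumulative inflation factor: 1.061 × 1.047 × 1.046 × 1.041 × 1.064 × 1.050 × 1.043 ≈ 1.40948.
Nominal growth factor: 1.45082. Real growth factor = 1.45082 / 1.40948 ≈ 1.02933.
Annualized: 1.02933^(1/7) − 1 ≈ 0.00414.

0.414%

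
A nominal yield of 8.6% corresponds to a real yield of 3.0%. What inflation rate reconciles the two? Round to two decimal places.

5.44%

From (1+r_nom) = (1+r_real)(1+π), we get 1+π = (1 + 8.6%)/(1 + 3.0%) = 1.086/1.030 ≈ 1.05437.
So π ≈ 5.4369%.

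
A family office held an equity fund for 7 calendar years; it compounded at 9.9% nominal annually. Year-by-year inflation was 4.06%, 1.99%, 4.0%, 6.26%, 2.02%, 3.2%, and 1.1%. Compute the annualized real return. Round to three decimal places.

Cumulative inflation factor: 1.0406 × 1.0199 × 1.040 × 1.0626 × 1.0202 × 1.032 × 1.011 ≈ 1.24842.
Nominal growth factor: 1.93635. Real growth factor = 1.93635 / 1.24842 ≈ 1.55104.
Annualized: 1.55104^(1/7) − 1 ≈ 0.06471.

6.471%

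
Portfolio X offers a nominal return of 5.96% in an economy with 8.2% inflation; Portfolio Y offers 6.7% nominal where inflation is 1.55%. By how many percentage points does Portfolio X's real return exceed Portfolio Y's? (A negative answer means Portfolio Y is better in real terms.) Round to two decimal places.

-7.14

Portfolio X real return: 1.0596/1.082 − 1 = -2.070%.
Portfolio Y real return: 1.067/1.0155 − 1 = 5.071%.
Difference: -2.070 − 5.071 = -7.141 pp.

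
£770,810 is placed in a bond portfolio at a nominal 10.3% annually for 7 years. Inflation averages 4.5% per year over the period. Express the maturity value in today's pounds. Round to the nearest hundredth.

Nominal value at maturity: £770,810 × (1 + 10.3%)^7 ≈ £1,531,002.60.
Price-level factor over 7 years: (1 + 4.5%)^7 ≈ 1.3608618305.
The maturity value deflated by that factor is the answer in today's purchasing power.

£1,125,024.28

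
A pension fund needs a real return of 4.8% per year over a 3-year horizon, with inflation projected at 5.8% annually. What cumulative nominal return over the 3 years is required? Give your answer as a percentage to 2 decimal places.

Required annual nominal rate: (1+4.8%)(1+5.8%) − 1 = 10.8784%.
Cumulative over 3 years: (1 + 0.108784)^3 − 1 ≈ 0.36314.

36.31%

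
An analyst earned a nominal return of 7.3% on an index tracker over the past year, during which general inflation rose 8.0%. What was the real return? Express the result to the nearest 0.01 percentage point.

-0.65%

Real return via the Fisher equation: (1 + 7.3%)/(1 + 8.0%) − 1 = 1.073/1.080 − 1 ≈ -0.00648.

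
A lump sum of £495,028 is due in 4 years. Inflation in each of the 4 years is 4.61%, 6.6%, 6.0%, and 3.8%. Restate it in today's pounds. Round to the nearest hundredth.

Price-level factor over 4 years: 1.0461 × 1.066 × 1.060 × 1.038 ≈ 1.2269690999.
Purchasing power today: £495,028 divided by that factor.

£403,455.96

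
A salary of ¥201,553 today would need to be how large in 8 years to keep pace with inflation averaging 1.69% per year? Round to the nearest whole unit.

¥230,470

Cumulative price-level factor: (1+1.69%)^8 ≈ 1.1434731693.
Multiplying ¥201,553 by the price-level factor gives the future nominal sum.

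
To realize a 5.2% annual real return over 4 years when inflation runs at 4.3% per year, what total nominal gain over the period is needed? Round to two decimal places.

Required annual nominal rate: (1+5.2%)(1+4.3%) − 1 = 9.7236%.
Cumulative over 4 years: (1 + 0.097236)^4 − 1 ≈ 0.44944.

44.94%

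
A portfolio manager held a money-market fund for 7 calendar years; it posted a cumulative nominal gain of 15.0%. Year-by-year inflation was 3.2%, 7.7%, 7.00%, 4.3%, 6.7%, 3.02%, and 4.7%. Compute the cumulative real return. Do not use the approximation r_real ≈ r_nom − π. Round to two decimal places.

Cumulative inflation factor: 1.032 × 1.077 × 1.0700 × 1.043 × 1.067 × 1.0302 × 1.047 ≈ 1.42757.
Nominal growth factor: 1.15000. Real growth factor = 1.15000 / 1.42757 ≈ 0.80557.
Total real return ≈ -19.4433%.

-19.44%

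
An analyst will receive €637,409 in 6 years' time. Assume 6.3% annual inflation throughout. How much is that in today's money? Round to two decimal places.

€441,792.77

Price-level factor over 6 years: (1 + 6.3%)^6 ≈ 1.4427782516.
Purchasing power today: €637,409 divided by that factor.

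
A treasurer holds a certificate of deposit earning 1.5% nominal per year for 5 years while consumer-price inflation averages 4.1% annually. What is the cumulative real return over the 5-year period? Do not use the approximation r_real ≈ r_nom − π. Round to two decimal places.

The annual real rate is (1+1.5%)/(1+4.1%) − 1 = -2.4976%.
Compounded over 5 years: (1 + -0.024976)^5 − 1 ≈ -0.11880.

-11.88%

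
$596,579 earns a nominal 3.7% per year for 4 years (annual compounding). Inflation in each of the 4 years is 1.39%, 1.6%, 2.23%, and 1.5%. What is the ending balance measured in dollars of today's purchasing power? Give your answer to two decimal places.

Nominal value at maturity: $596,579 × (1 + 3.7%)^4 ≈ $689,894.98.
Price-level factor over 4 years: 1.0139 × 1.016 × 1.0223 × 1.015 ≈ 1.0688905415.
The maturity value deflated by that factor is the answer in today's purchasing power.

$645,430.90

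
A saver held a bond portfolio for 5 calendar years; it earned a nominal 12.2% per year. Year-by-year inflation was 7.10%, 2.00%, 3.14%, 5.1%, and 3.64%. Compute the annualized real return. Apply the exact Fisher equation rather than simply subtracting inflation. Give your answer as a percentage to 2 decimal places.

7.70%

Cumulative inflation factor: 1.0710 × 1.0200 × 1.0314 × 1.051 × 1.0364 ≈ 1.22729.
Nominal growth factor: 1.77813. Real growth factor = 1.77813 / 1.22729 ≈ 1.44883.
Annualized: 1.44883^(1/5) − 1 ≈ 0.07697.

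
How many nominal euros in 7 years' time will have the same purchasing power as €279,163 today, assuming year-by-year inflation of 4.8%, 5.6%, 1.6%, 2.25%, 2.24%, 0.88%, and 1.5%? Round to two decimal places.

€335,994.40

Cumulative price-level factor: 1.048 × 1.056 × 1.016 × 1.0225 × 1.0224 × 1.0088 × 1.015 ≈ 1.2035778375.
The nominal amount required is €279,163 scaled up by that factor.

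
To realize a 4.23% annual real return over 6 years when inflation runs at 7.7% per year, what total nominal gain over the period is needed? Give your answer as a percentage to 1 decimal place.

Required annual nominal rate: (1+4.23%)(1+7.7%) − 1 = 12.25571%.
Cumulative over 6 years: (1 + 0.1225571)^6 − 1 ≈ 1.00102.

100.1%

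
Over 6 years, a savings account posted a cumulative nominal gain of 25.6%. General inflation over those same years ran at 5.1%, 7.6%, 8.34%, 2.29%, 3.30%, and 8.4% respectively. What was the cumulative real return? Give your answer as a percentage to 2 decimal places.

-10.50%

Cumulative inflation factor: 1.051 × 1.076 × 1.0834 × 1.0229 × 1.0330 × 1.084 ≈ 1.40335.
Nominal growth factor: 1.25600. Real growth factor = 1.25600 / 1.40335 ≈ 0.89500.
Total real return ≈ -10.5000%.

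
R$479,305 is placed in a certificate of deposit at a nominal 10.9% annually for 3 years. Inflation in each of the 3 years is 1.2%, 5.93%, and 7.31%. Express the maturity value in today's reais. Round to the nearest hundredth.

R$568,285.95

Nominal value at maturity: R$479,305 × (1 + 10.9%)^3 ≈ R$653,742.32.
Price-level factor over 3 years: 1.012 × 1.0593 × 1.0731 ≈ 1.1503756480.
The maturity value deflated by that factor is the answer in today's purchasing power.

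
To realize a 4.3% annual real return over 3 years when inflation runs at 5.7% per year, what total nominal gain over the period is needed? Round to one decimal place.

Required annual nominal rate: (1+4.3%)(1+5.7%) − 1 = 10.2451%.
Cumulative over 3 years: (1 + 0.102451)^3 − 1 ≈ 0.33992.

34.0%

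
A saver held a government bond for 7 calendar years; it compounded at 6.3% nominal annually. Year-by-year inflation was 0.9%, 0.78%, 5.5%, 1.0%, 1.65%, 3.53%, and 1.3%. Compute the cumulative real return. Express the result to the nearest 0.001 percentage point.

32.773%

Cumulative inflation factor: 1.009 × 1.0078 × 1.055 × 1.010 × 1.0165 × 1.0353 × 1.013 ≈ 1.15511.
Nominal growth factor: 1.53367. Real growth factor = 1.53367 / 1.15511 ≈ 1.32773.
Total real return ≈ 32.7732%.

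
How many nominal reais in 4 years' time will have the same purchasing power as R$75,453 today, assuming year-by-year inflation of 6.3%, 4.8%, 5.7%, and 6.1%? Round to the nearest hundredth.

Cumulative price-level factor: 1.063 × 1.048 × 1.057 × 1.061 ≈ 1.2493522934.
Multiplying R$75,453 by the price-level factor gives the future nominal sum.

R$94,267.38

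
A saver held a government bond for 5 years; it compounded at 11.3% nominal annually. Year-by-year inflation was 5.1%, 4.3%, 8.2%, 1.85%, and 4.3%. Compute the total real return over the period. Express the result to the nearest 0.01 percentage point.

35.56%

Cumulative inflation factor: 1.051 × 1.043 × 1.082 × 1.0185 × 1.043 ≈ 1.25997.
Nominal growth factor: 1.70795. Real growth factor = 1.70795 / 1.25997 ≈ 1.35555.
Total real return ≈ 35.5552%.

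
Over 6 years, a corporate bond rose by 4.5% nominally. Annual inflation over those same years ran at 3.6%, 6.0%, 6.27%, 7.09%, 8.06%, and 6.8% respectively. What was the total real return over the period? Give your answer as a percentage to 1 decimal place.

-27.5%

Cumulative inflation factor: 1.036 × 1.060 × 1.0627 × 1.0709 × 1.0806 × 1.068 ≈ 1.44232.
Nominal growth factor: 1.04500. Real growth factor = 1.04500 / 1.44232 ≈ 0.72453.
Total real return ≈ -27.5473%.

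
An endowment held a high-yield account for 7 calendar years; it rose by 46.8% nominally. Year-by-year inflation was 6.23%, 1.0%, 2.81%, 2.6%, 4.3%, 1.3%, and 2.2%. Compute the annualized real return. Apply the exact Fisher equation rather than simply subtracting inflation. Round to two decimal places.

2.65%

Cumulative inflation factor: 1.0623 × 1.010 × 1.0281 × 1.026 × 1.043 × 1.013 × 1.022 ≈ 1.22207.
Nominal growth factor: 1.46800. Real growth factor = 1.46800 / 1.22207 ≈ 1.20124.
Annualized: 1.20124^(1/7) − 1 ≈ 0.02654.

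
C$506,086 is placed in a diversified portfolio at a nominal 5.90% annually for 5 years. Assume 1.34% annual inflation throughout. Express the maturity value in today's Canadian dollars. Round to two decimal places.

Nominal value at maturity: C$506,086 × (1 + 5.90%)^5 ≈ C$674,068.64.
Price-level factor over 5 years: (1 + 1.34%)^5 ≈ 1.0688198227.
Dividing the nominal maturity value by the price-level factor gives the value in today's money.

C$630,666.30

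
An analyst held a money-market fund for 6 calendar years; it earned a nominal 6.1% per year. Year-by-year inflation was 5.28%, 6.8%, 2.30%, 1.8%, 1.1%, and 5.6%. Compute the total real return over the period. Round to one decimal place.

14.1%

Cumulative inflation factor: 1.0528 × 1.068 × 1.0230 × 1.018 × 1.011 × 1.056 ≈ 1.25013.
Nominal growth factor: 1.42657. Real growth factor = 1.42657 / 1.25013 ≈ 1.14113.
Total real return ≈ 14.1134%.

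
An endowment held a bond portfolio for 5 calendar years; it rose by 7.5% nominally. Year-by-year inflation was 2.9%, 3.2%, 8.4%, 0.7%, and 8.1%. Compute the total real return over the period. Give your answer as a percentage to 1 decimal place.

-14.2%

Cumulative inflation factor: 1.029 × 1.032 × 1.084 × 1.007 × 1.081 ≈ 1.25308.
Nominal growth factor: 1.07500. Real growth factor = 1.07500 / 1.25308 ≈ 0.85788.
Total real return ≈ -14.2115%.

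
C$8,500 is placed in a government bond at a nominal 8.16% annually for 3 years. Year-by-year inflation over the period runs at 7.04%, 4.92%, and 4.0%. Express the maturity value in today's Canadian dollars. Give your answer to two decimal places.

Nominal value at maturity: C$8,500 × (1 + 8.16%)^3 ≈ C$10,755.21.
Price-level factor over 3 years: 1.0704 × 1.0492 × 1.040 = 1.1679862272.
Dividing the nominal maturity value by the price-level factor gives the value in today's money.

C$9,208.34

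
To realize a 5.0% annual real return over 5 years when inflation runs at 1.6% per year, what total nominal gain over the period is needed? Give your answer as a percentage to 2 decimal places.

38.17%

Required annual nominal rate: (1+5.0%)(1+1.6%) − 1 = 6.68%.
Cumulative over 5 years: (1 + 0.0668)^5 − 1 ≈ 0.38170.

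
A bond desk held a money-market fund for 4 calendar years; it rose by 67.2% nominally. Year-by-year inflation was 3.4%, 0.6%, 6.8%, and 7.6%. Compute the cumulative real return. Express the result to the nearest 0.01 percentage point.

Cumulative inflation factor: 1.034 × 1.006 × 1.068 × 1.076 ≈ 1.19537.
Nominal growth factor: 1.67200. Real growth factor = 1.67200 / 1.19537 ≈ 1.39873.
Total real return ≈ 39.8731%.

39.87%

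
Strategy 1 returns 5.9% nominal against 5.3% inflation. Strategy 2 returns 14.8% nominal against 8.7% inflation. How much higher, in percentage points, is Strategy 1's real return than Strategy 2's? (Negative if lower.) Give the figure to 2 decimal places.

-5.04

Strategy 1 real return: 1.059/1.053 − 1 = 0.570%.
Strategy 2 real return: 1.148/1.087 − 1 = 5.612%.
Difference: 0.570 − 5.612 = -5.042 pp.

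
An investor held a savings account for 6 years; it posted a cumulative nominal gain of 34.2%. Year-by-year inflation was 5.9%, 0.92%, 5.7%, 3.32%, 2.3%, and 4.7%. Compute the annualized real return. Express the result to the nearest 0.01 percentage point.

Cumulative inflation factor: 1.059 × 1.0092 × 1.057 × 1.0332 × 1.023 × 1.047 ≈ 1.25013.
Nominal growth factor: 1.34200. Real growth factor = 1.34200 / 1.25013 ≈ 1.07349.
Annualized: 1.07349^(1/6) − 1 ≈ 0.01189.

1.19%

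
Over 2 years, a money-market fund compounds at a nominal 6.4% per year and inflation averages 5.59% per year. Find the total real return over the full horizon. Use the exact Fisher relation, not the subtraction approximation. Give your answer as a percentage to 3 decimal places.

The annual real rate is (1+6.4%)/(1+5.59%) − 1 = 0.7671%.
Compounded over 2 years: (1 + 0.007671)^2 − 1 ≈ 0.01540.

1.540%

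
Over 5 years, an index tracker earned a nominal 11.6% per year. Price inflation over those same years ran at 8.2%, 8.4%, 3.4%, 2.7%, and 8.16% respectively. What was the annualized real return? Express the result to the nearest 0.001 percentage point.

Cumulative inflation factor: 1.082 × 1.084 × 1.034 × 1.027 × 1.0816 ≈ 1.34714.
Nominal growth factor: 1.73110. Real growth factor = 1.73110 / 1.34714 ≈ 1.28501.
Annualized: 1.28501^(1/5) − 1 ≈ 0.05143.

5.143%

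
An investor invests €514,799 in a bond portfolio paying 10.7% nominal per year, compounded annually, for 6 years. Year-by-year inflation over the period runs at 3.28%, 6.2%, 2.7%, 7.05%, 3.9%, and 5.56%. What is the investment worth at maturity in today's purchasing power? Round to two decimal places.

Nominal value at maturity: €514,799 × (1 + 10.7%)^6 ≈ €947,378.27.
Price-level factor over 6 years: 1.0328 × 1.062 × 1.027 × 1.0705 × 1.039 × 1.0556 ≈ 1.3225521027.
The maturity value deflated by that factor is the answer in today's purchasing power.

€716,325.86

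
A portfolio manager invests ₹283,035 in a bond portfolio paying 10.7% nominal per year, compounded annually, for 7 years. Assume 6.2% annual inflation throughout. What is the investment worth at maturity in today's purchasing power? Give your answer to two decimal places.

₹378,444.22

Nominal value at maturity: ₹283,035 × (1 + 10.7%)^7 ≈ ₹576,598.48.
Price-level factor over 7 years: (1 + 6.2%)^7 ≈ 1.5236022917.
The maturity value deflated by that factor is the answer in today's purchasing power.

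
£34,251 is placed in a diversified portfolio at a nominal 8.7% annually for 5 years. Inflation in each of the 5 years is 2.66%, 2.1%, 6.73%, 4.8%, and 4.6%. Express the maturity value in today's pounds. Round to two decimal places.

Nominal value at maturity: £34,251 × (1 + 8.7%)^5 ≈ £51,978.17.
Price-level factor over 5 years: 1.0266 × 1.021 × 1.0673 × 1.048 × 1.046 ≈ 1.2263275320.
The maturity value deflated by that factor is the answer in today's purchasing power.

£42,385.23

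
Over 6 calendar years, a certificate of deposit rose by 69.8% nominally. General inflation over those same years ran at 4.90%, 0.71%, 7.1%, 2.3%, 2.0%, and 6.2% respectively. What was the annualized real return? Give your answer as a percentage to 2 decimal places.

Cumulative inflation factor: 1.0490 × 1.0071 × 1.071 × 1.023 × 1.020 × 1.062 ≈ 1.25383.
Nominal growth factor: 1.69800. Real growth factor = 1.69800 / 1.25383 ≈ 1.35425.
Annualized: 1.35425^(1/6) − 1 ≈ 0.05184.

5.18%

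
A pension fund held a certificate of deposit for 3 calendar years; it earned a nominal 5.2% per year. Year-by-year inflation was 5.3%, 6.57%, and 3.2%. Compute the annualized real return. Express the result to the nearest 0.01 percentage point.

Cumulative inflation factor: 1.053 × 1.0657 × 1.032 ≈ 1.15809.
Nominal growth factor: 1.16425. Real growth factor = 1.16425 / 1.15809 ≈ 1.00532.
Annualized: 1.00532^(1/3) − 1 ≈ 0.00177.

0.18%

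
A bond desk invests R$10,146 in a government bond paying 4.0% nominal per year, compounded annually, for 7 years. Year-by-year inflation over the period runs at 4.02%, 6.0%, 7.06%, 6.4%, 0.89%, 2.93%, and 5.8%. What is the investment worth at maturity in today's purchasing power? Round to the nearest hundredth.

R$9,675.22

Nominal value at maturity: R$10,146 × (1 + 4.0%)^7 ≈ R$13,351.44.
Price-level factor over 7 years: 1.0402 × 1.060 × 1.0706 × 1.064 × 1.0089 × 1.0293 × 1.058 ≈ 1.3799626889.
The maturity value deflated by that factor is the answer in today's purchasing power.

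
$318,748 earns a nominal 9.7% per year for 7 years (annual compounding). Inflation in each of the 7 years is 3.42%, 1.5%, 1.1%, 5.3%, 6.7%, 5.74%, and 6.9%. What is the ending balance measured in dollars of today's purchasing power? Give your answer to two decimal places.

$452,128.96

Nominal value at maturity: $318,748 × (1 + 9.7%)^7 ≈ $609,387.95.
Price-level factor over 7 years: 1.0342 × 1.015 × 1.011 × 1.053 × 1.067 × 1.0574 × 1.069 ≈ 1.3478188725.
The maturity value deflated by that factor is the answer in today's purchasing power.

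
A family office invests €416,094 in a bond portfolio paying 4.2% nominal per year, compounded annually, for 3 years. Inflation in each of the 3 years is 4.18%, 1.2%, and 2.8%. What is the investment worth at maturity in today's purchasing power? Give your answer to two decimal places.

Nominal value at maturity: €416,094 × (1 + 4.2%)^3 ≈ €470,754.64.
Price-level factor over 3 years: 1.0418 × 1.012 × 1.028 = 1.0838220448.
Dividing the nominal maturity value by the price-level factor gives the value in today's money.

€434,346.80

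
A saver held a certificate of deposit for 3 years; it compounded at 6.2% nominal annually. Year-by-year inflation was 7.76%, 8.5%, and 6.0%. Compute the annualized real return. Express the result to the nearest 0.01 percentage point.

-1.13%

Cumulative inflation factor: 1.0776 × 1.085 × 1.060 ≈ 1.23935.
Nominal growth factor: 1.19777. Real growth factor = 1.19777 / 1.23935 ≈ 0.96645.
Annualized: 0.96645^(1/3) − 1 ≈ -0.01131.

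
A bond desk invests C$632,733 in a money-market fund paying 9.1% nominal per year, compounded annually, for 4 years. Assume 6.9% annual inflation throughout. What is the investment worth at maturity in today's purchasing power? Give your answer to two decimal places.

C$686,449.62

Nominal value at maturity: C$632,733 × (1 + 9.1%)^4 ≈ C$896,436.41.
Price-level factor over 4 years: (1 + 6.9%)^4 ≈ 1.3059027031.
Dividing the nominal maturity value by the price-level factor gives the value in today's money.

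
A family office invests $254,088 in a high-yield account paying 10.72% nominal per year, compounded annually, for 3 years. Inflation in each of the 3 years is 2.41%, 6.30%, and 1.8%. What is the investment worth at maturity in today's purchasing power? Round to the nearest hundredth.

$311,199.56

Nominal value at maturity: $254,088 × (1 + 10.72%)^3 ≈ $344,875.53.
Price-level factor over 3 years: 1.0241 × 1.0630 × 1.018 = 1.1082134294.
Dividing the nominal maturity value by the price-level factor gives the value in today's money.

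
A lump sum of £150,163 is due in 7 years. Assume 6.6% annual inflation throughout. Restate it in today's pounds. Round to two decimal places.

Price-level factor over 7 years: (1 + 6.6%)^7 ≈ 1.5642293588.
Purchasing power today: £150,163 divided by that factor.

£95,998.07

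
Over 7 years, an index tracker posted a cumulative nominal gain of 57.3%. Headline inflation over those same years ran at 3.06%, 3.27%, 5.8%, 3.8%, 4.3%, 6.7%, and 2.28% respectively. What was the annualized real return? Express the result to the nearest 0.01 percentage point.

Cumulative inflation factor: 1.0306 × 1.0327 × 1.058 × 1.038 × 1.043 × 1.067 × 1.0228 ≈ 1.33041.
Nominal growth factor: 1.57300. Real growth factor = 1.57300 / 1.33041 ≈ 1.18234.
Annualized: 1.18234^(1/7) − 1 ≈ 0.02422.

2.42%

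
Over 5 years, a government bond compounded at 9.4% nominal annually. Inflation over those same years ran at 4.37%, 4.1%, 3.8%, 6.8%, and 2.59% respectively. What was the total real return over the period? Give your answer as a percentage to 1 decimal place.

26.8%

Cumulative inflation factor: 1.0437 × 1.041 × 1.038 × 1.068 × 1.0259 ≈ 1.23566.
Nominal growth factor: 1.56706. Real growth factor = 1.56706 / 1.23566 ≈ 1.26820.
Total real return ≈ 26.8197%.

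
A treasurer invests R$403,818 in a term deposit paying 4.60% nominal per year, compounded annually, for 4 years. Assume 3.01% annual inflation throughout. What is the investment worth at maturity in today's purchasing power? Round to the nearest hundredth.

Nominal value at maturity: R$403,818 × (1 + 4.60%)^4 ≈ R$483,406.42.
Price-level factor over 4 years: (1 + 3.01%)^4 ≈ 1.1259459645.
The maturity value deflated by that factor is the answer in today's purchasing power.

R$429,333.59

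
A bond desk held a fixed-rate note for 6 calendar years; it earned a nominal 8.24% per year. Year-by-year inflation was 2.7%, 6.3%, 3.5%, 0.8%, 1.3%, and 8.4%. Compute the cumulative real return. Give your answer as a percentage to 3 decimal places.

Cumulative inflation factor: 1.027 × 1.063 × 1.035 × 1.008 × 1.013 × 1.084 ≈ 1.25067.
Nominal growth factor: 1.60815. Real growth factor = 1.60815 / 1.25067 ≈ 1.28583.
Total real return ≈ 28.5829%.

28.583%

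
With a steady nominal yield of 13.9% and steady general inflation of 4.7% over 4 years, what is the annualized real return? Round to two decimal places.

With constant rates the annual real return is the same each year: (1+13.9%)/(1+4.7%) − 1 = 0.08787.

8.79%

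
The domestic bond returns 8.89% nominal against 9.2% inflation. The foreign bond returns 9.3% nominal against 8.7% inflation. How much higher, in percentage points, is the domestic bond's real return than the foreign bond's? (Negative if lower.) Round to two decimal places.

-0.84

The domestic bond real return: 1.0889/1.092 − 1 = -0.284%.
The foreign bond real return: 1.093/1.087 − 1 = 0.552%.
Difference: -0.284 − 0.552 = -0.836 pp.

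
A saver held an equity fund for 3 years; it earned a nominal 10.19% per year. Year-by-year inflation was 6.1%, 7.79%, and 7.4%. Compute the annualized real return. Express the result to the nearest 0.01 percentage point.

Cumulative inflation factor: 1.061 × 1.0779 × 1.074 ≈ 1.22828.
Nominal growth factor: 1.33791. Real growth factor = 1.33791 / 1.22828 ≈ 1.08925.
Annualized: 1.08925^(1/3) − 1 ≈ 0.02891.

2.89%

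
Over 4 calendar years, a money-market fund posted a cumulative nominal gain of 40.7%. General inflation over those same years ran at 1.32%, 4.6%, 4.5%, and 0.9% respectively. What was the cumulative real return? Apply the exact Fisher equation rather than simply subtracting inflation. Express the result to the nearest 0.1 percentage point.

25.9%

Cumulative inflation factor: 1.0132 × 1.046 × 1.045 × 1.009 ≈ 1.11747.
Nominal growth factor: 1.40700. Real growth factor = 1.40700 / 1.11747 ≈ 1.25910.
Total real return ≈ 25.9099%.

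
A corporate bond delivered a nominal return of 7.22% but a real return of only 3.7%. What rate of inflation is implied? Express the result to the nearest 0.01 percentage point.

From (1+r_nom) = (1+r_real)(1+π), we get 1+π = (1 + 7.22%)/(1 + 3.7%) = 1.0722/1.037 ≈ 1.03394.
So π ≈ 3.3944%.

3.39%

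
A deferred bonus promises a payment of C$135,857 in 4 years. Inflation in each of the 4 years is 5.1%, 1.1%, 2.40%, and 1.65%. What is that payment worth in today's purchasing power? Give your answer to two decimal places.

Price-level factor over 4 years: 1.051 × 1.011 × 1.0240 × 1.0165 ≈ 1.1060154947.
Purchasing power today: C$135,857 divided by that factor.

C$122,834.63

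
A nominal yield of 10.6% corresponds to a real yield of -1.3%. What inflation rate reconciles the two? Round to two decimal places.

From (1+r_nom) = (1+r_real)(1+π), we get 1+π = (1 + 10.6%)/(1 − 1.3%) = 1.106/0.987 ≈ 1.12057.
So π ≈ 12.0567%.

12.06%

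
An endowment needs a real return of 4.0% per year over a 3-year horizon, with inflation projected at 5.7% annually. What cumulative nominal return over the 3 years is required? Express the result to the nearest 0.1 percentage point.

Required annual nominal rate: (1+4.0%)(1+5.7%) − 1 = 9.928%.
Cumulative over 3 years: (1 + 0.09928)^3 − 1 ≈ 0.32839.

32.8%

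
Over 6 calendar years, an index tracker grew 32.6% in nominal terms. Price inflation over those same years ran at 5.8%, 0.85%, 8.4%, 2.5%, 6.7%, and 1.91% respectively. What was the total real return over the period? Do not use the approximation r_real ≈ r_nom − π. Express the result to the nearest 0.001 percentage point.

Cumulative inflation factor: 1.058 × 1.0085 × 1.084 × 1.025 × 1.067 × 1.0191 ≈ 1.28913.
Nominal growth factor: 1.32600. Real growth factor = 1.32600 / 1.28913 ≈ 1.02860.
Total real return ≈ 2.8603%.

2.860%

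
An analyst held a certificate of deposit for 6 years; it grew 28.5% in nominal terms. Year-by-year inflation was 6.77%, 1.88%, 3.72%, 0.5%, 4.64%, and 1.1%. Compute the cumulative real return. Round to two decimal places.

7.12%

Cumulative inflation factor: 1.0677 × 1.0188 × 1.0372 × 1.005 × 1.0464 × 1.011 ≈ 1.19954.
Nominal growth factor: 1.28500. Real growth factor = 1.28500 / 1.19954 ≈ 1.07124.
Total real return ≈ 7.1242%.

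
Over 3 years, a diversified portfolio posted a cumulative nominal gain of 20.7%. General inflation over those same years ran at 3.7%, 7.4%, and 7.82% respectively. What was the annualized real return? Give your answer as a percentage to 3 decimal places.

0.171%

Cumulative inflation factor: 1.037 × 1.074 × 1.0782 ≈ 1.20083.
Nominal growth factor: 1.20700. Real growth factor = 1.20700 / 1.20083 ≈ 1.00514.
Annualized: 1.00514^(1/3) − 1 ≈ 0.00171.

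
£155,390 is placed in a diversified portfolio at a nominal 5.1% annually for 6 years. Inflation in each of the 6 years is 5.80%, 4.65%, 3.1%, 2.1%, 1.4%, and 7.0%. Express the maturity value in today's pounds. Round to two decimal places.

£165,618.30

Nominal value at maturity: £155,390 × (1 + 5.1%)^6 ≈ £209,430.23.
Price-level factor over 6 years: 1.0580 × 1.0465 × 1.031 × 1.021 × 1.014 × 1.070 ≈ 1.2645355419.
The maturity value deflated by that factor is the answer in today's purchasing power.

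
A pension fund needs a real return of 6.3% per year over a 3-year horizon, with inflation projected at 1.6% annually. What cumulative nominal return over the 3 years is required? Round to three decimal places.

Required annual nominal rate: (1+6.3%)(1+1.6%) − 1 = 8.0008%.
Cumulative over 3 years: (1 + 0.080008)^3 − 1 ≈ 0.25974.

25.974%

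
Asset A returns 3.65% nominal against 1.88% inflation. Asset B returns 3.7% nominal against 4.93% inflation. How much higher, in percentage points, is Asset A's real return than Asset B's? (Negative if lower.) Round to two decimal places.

2.91

Asset A real return: 1.0365/1.0188 − 1 = 1.737%.
Asset B real return: 1.037/1.0493 − 1 = -1.172%.
Difference: 1.737 − (-1.172) = 2.909 pp.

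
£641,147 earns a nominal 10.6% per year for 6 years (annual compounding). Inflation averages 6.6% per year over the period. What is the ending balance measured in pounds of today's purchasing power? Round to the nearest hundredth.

Nominal value at maturity: £641,147 × (1 + 10.6%)^6 ≈ £1,173,514.27.
Price-level factor over 6 years: (1 + 6.6%)^6 ≈ 1.4673821377.
The maturity value deflated by that factor is the answer in today's purchasing power.

£799,733.24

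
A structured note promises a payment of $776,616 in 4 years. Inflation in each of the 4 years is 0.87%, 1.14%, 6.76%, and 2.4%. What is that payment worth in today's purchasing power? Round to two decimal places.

$696,326.37

Price-level factor over 4 years: 1.0087 × 1.0114 × 1.0676 × 1.024 ≈ 1.1153045960.
Purchasing power today: $776,616 divided by that factor.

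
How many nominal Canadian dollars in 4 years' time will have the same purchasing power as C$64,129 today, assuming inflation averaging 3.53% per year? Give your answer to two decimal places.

C$73,674.86

Cumulative price-level factor: (1+3.53%)^4 ≈ 1.1488540406.
The nominal amount required is C$64,129 scaled up by that factor.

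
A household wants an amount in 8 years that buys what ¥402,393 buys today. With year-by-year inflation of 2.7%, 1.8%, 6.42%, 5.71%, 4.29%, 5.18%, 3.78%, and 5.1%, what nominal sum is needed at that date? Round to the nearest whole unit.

Cumulative price-level factor: 1.027 × 1.018 × 1.0642 × 1.0571 × 1.0429 × 1.0518 × 1.0378 × 1.051 ≈ 1.4071803609.
The nominal amount required is ¥402,393 scaled up by that factor.

¥566,240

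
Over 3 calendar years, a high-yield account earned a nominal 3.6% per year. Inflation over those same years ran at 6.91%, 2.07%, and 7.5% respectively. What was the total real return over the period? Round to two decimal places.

-5.21%

Cumulative inflation factor: 1.0691 × 1.0207 × 1.075 ≈ 1.17307.
Nominal growth factor: 1.11193. Real growth factor = 1.11193 / 1.17307 ≈ 0.94788.
Total real return ≈ -5.2118%.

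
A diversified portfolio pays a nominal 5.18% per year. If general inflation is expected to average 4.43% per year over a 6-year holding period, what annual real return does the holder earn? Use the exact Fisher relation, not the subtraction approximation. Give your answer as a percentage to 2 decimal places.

With constant rates the annual real return is the same each year: (1+5.18%)/(1+4.43%) − 1 = 0.00718.

0.72%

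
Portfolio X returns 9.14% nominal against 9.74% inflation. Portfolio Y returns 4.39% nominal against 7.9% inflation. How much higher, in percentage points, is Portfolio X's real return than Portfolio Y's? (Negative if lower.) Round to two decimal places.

Portfolio X real return: 1.0914/1.0974 − 1 = -0.547%.
Portfolio Y real return: 1.0439/1.079 − 1 = -3.253%.
Difference: -0.547 − (-3.253) = 2.706 pp.

2.71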